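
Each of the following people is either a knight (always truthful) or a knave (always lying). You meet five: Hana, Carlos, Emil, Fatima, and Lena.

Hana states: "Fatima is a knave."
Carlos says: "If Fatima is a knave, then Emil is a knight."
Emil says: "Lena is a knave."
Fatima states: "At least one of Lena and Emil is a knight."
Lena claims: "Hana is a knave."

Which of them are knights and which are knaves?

Hana: knave, Carlos: knight, Emil: knave, Fatima: knight, Lena: knight

Consider Hana. Suppose Hana is a knight.
Then no assignment of the remaining roles makes every statement match its speaker's type — contradiction.
So Hana is a knave.
With that fixed, Lena's statement is true, so Lena is a knight.
With that fixed, Emil's statement is false, so Emil is a knave.
With that fixed, Fatima's statement is true, so Fatima is a knight.
With that fixed, Carlos's statement is true, so Carlos is a knight.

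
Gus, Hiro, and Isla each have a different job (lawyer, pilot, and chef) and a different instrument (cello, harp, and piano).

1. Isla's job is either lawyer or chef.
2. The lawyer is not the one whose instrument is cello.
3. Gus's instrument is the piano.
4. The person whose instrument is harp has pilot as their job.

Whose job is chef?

With clues 1–4, Gus and Hiro are impossible for the one with job chef.
That leaves Isla.

Isla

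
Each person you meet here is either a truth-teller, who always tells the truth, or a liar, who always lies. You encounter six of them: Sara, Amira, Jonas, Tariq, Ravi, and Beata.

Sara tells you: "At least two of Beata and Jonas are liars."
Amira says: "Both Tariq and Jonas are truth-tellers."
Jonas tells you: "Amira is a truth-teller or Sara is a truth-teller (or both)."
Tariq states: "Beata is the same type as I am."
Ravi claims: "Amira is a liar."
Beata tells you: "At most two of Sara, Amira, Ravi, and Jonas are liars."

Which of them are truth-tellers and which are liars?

Sara: liar, Amira: truth-teller, Jonas: truth-teller, Tariq: truth-teller, Ravi: liar, Beata: truth-teller

Consider Sara. Suppose Sara is a truth-teller.
Then no assignment of the remaining roles makes every statement match its speaker's type — contradiction.
So Sara is a liar.
Consider Amira. Suppose Amira is a liar.
Then no assignment of the remaining roles makes every statement match its speaker's type — contradiction.
So Amira is a truth-teller.
With that fixed, Jonas's statement is true, so Jonas is a truth-teller.
With that fixed, Ravi's statement is false, so Ravi is a liar.
With that fixed, Beata's statement is true, so Beata is a truth-teller.
Consider Tariq. Suppose Tariq is a liar.
Then Amira's statement comes out false, contradicting Amira being a truth-teller.
So Tariq is a truth-teller.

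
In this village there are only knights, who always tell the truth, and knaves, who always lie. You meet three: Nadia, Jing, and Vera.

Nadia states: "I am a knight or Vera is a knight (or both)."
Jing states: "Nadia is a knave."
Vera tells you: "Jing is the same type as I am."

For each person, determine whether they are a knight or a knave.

Nadia: knave, Jing: knight, Vera: knave

Consider Nadia. Suppose Nadia is a knight.
Then no assignment of the remaining roles makes every statement match its speaker's type — contradiction.
So Nadia is a knave.
With that fixed, Jing's statement is true, so Jing is a knight.
Consider Vera. Suppose Vera is a knight.
Then Nadia's statement comes out true, contradicting Nadia being a knave.
So Vera is a knave.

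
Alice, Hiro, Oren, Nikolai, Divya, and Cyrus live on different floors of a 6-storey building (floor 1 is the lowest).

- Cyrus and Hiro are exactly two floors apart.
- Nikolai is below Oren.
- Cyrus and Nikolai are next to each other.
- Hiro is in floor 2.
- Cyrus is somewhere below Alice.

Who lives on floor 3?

Nikolai

With clues 1–4, Cyrus, Hiro, and Oren are ruled out for floor 3.
With clues 1–5, Alice and Divya are ruled out for floor 3.
So floor 3 is Nikolai.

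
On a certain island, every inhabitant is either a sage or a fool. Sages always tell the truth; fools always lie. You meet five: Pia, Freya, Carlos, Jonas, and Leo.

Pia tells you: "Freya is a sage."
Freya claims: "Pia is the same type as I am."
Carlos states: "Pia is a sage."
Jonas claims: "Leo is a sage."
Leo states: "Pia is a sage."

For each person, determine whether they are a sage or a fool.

Consider Pia. Suppose Pia is a fool.
Then whichever role Freya has, Freya's statement has the wrong truth value — contradiction.
So Pia is a sage.
With that fixed, Carlos's statement is true, so Carlos is a sage.
With that fixed, Leo's statement is true, so Leo is a sage.
With that fixed, Jonas's statement is true, so Jonas is a sage.
Consider Freya. Suppose Freya is a fool.
Then Pia's statement comes out false, contradicting Pia being a sage.
So Freya is a sage.

Pia: sage, Freya: sage, Carlos: sage, Jonas: sage, Leo: sage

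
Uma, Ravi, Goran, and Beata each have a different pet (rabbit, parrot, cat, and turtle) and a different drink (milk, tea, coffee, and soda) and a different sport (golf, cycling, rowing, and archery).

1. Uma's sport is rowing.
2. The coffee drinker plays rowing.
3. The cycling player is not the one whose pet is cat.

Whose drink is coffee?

With clues 1–2, Beata, Goran, and Ravi are impossible for the one with drink coffee.
That leaves Uma.

Uma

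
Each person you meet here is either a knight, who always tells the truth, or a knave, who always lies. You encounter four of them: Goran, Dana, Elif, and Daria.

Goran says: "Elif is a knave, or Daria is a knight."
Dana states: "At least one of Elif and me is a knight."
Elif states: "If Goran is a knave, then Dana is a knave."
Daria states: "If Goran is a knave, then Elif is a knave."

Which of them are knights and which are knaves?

Goran: knight, Dana: knight, Elif: knight, Daria: knight

Consider Goran. Suppose Goran is a knave.
Then no assignment of the remaining roles makes every statement match its speaker's type — contradiction.
So Goran is a knight.
With that fixed, Elif's statement is true, so Elif is a knight.
With that fixed, Daria's statement is true, so Daria is a knight.
With that fixed, Dana's statement is true, so Dana is a knight.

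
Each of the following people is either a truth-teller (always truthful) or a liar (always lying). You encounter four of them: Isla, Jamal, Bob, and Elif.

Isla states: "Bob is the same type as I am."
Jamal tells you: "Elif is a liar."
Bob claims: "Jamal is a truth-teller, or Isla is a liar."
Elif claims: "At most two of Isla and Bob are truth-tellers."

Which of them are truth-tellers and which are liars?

Regardless of anyone's role, Elif's statement is true, so Elif is a truth-teller.
With that fixed, Jamal's statement is false, so Jamal is a liar.
Consider Isla. Suppose Isla is a truth-teller.
Then no assignment of the remaining roles makes every statement match its speaker's type — contradiction.
So Isla is a liar.
With that fixed, Bob's statement is true, so Bob is a truth-teller.

Isla: liar, Jamal: liar, Bob: truth-teller, Elif: truth-teller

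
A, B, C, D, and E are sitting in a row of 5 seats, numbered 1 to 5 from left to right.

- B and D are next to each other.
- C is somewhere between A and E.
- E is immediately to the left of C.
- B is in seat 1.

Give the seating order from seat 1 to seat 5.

B, D, E, C, A

From clues 1–2: C is in {2,4}.
From clues 1–3: A is in {3,5}.
From clues 1–4: B → seat 1, D → seat 2, E → seat 3, C → seat 4, A → seat 5.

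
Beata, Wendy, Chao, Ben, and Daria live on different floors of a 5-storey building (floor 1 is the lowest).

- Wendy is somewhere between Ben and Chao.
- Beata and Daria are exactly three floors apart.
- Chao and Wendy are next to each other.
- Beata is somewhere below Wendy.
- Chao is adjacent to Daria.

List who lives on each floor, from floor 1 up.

Ben, Beata, Wendy, Chao, Daria

From clue 1: Wendy is in {2,3,4}.
From clues 1–2: Wendy → floor 3.
From clues 1–3: Chao is in {2,4}.
From clues 1–4: Beata is in {1,2}.
From clues 1–5: Ben → floor 1, Beata → floor 2, Chao → floor 4, Daria → floor 5.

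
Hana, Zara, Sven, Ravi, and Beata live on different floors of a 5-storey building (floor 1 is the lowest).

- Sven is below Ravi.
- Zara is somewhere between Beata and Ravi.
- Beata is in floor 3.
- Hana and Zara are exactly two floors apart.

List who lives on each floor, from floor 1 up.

From clue 1: Sven is in {1,2,3,4}.
From clues 1–2: Zara is in {2,3,4}.
From clues 1–3: Beata → floor 3, Zara → floor 4, Ravi → floor 5.
From clues 1–4: Sven → floor 1, Hana → floor 2.

Sven, Hana, Beata, Zara, Ravi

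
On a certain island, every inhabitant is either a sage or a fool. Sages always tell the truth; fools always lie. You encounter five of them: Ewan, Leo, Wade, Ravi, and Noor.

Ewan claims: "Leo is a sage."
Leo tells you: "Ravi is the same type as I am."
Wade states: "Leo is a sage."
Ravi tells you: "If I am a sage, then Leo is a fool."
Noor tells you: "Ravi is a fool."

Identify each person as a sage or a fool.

Consider Ewan. Suppose Ewan is a sage.
Then no assignment of the remaining roles makes every statement match its speaker's type — contradiction.
So Ewan is a fool.
Consider Leo. Suppose Leo is a sage.
Then Ewan's statement comes out true, contradicting Ewan being a fool.
So Leo is a fool.
With that fixed, Wade's statement is false, so Wade is a fool.
With that fixed, Ravi's statement is true, so Ravi is a sage.
With that fixed, Noor's statement is false, so Noor is a fool.

Ewan: fool, Leo: fool, Wade: fool, Ravi: sage, Noor: fool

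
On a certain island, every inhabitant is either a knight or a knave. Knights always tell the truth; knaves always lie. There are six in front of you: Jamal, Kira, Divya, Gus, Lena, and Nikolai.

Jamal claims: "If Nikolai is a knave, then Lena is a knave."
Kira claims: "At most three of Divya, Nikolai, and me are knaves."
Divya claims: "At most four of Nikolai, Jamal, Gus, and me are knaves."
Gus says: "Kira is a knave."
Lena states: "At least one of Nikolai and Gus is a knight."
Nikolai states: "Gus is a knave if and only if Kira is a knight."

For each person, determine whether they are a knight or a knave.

Jamal: knight, Kira: knight, Divya: knight, Gus: knave, Lena: knight, Nikolai: knight

Regardless of anyone's role, Kira's statement is true, so Kira is a knight.
With that fixed, Divya's statement is true, so Divya is a knight.
With that fixed, Gus's statement is false, so Gus is a knave.
With that fixed, Nikolai's statement is true, so Nikolai is a knight.
With that fixed, Jamal's statement is true, so Jamal is a knight.
With that fixed, Lena's statement is true, so Lena is a knight.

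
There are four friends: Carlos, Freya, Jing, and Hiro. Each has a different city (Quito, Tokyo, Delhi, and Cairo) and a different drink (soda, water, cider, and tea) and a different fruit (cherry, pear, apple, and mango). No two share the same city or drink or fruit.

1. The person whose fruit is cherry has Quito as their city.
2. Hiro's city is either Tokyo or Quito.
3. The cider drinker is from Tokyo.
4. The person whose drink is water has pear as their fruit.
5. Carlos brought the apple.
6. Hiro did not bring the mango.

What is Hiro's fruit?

With clues 1–4, pear is impossible for Hiro's fruit.
With clues 1–5, apple is impossible for Hiro's fruit.
With clues 1–6, mango is impossible for Hiro's fruit.
That leaves cherry.

cherry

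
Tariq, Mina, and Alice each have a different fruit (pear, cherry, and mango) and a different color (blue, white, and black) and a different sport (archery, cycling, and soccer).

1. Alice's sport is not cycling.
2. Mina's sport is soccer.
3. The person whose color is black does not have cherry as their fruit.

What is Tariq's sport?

With clues 1–2, archery and soccer are impossible for Tariq's sport.
That leaves cycling.

cycling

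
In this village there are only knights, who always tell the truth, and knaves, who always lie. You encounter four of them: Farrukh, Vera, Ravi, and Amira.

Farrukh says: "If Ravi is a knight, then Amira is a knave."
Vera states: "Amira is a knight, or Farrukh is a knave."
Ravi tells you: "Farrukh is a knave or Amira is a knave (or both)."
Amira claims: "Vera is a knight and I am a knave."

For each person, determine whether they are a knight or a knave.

Farrukh: knight, Vera: knave, Ravi: knight, Amira: knave

Consider Farrukh. Suppose Farrukh is a knave.
Then no assignment of the remaining roles makes every statement match its speaker's type — contradiction.
So Farrukh is a knight.
Consider Vera. Suppose Vera is a knight.
Then whichever role Amira has, Amira's statement has the wrong truth value — contradiction.
So Vera is a knave.
With that fixed, Amira's statement is false, so Amira is a knave.
With that fixed, Ravi's statement is true, so Ravi is a knight.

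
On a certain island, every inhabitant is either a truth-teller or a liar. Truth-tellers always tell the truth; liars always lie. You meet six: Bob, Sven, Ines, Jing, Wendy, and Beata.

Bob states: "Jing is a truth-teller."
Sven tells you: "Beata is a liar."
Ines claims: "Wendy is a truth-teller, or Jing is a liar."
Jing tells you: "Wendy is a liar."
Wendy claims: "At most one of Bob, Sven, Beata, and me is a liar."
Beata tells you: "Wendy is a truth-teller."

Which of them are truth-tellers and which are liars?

Bob: truth-teller, Sven: truth-teller, Ines: liar, Jing: truth-teller, Wendy: liar, Beata: liar

Consider Bob. Suppose Bob is a liar.
Then no assignment of the remaining roles makes every statement match its speaker's type — contradiction.
So Bob is a truth-teller.
Consider Sven. Suppose Sven is a liar.
Then no assignment of the remaining roles makes every statement match its speaker's type — contradiction.
So Sven is a truth-teller.
Consider Ines. Suppose Ines is a truth-teller.
Then no assignment of the remaining roles makes every statement match its speaker's type — contradiction.
So Ines is a liar.
Consider Jing. Suppose Jing is a liar.
Then Bob's statement comes out false, contradicting Bob being a truth-teller.
So Jing is a truth-teller.
Consider Wendy. Suppose Wendy is a truth-teller.
Then Ines's statement comes out true, contradicting Ines being a liar.
So Wendy is a liar.
With that fixed, Beata's statement is false, so Beata is a liar.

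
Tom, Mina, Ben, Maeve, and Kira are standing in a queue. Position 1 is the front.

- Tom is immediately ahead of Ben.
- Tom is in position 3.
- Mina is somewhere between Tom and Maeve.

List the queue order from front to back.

From clue 1: Tom is in {1,2,3,4}.
From clues 1–2: Tom → position 3, Ben → position 4.
From clues 1–3: Maeve → position 1, Mina → position 2, Kira → position 5.

Maeve, Mina, Tom, Ben, Kira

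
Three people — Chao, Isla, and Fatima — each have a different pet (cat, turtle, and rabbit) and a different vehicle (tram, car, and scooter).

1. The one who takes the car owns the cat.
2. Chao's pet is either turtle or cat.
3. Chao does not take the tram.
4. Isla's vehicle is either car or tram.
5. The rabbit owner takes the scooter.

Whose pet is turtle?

Isla

With clues 1–5, Chao and Fatima are impossible for the one with pet turtle.
That leaves Isla.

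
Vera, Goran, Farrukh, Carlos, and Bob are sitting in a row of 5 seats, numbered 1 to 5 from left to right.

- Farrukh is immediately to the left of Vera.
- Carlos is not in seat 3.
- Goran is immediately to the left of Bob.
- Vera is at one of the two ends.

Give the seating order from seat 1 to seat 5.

From clue 1: Vera is in {2,3,4,5}.
From clues 1–3: Carlos is in {1,5}.
From clues 1–4: Carlos → seat 1, Goran → seat 2, Bob → seat 3, Farrukh → seat 4, Vera → seat 5.

Carlos, Goran, Bob, Farrukh, Vera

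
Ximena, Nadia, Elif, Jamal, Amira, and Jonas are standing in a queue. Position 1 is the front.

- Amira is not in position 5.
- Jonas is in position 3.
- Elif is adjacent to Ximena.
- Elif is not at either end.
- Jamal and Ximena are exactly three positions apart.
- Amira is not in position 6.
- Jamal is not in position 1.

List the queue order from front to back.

Amira, Jamal, Jonas, Elif, Ximena, Nadia

From clue 1: Amira is in {1,2,3,4,6}.
From clues 1–2: Jonas → position 3.
From clues 1–3: Amira is in {1,2,4,6}.
From clues 1–4: Elif is in {2,4,5}.
From clues 1–5: Ximena is in {1,4,5}.
From clues 1–6: Nadia → position 6.
From clues 1–7: Amira → position 1, Jamal → position 2, Elif → position 4, Ximena → position 5.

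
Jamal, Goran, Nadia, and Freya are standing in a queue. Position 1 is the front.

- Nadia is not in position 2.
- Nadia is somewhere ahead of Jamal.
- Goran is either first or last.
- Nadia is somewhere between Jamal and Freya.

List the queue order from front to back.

From clue 1: Nadia is in {1,3,4}.
From clues 1–2: Nadia is in {1,3}.
From clues 1–3: Goran is in {1,4}.
From clues 1–4: Goran → position 1, Freya → position 2, Nadia → position 3, Jamal → position 4.

Goran, Freya, Nadia, Jamal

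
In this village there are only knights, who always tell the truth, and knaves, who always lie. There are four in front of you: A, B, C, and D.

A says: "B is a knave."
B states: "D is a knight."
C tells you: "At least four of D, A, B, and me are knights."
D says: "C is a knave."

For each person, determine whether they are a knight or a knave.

Consider A. Suppose A is a knight.
Then no assignment of the remaining roles makes every statement match its speaker's type — contradiction.
So A is a knave.
With that fixed, C's statement is false, so C is a knave.
With that fixed, D's statement is true, so D is a knight.
With that fixed, B's statement is true, so B is a knight.

A: knave, B: knight, C: knave, D: knight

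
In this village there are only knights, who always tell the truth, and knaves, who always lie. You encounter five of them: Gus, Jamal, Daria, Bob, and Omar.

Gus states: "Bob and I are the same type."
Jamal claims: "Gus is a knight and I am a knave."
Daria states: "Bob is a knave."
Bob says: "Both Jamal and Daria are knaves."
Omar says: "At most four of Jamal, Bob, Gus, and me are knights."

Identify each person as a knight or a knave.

Regardless of anyone's role, Omar's statement is true, so Omar is a knight.
Consider Gus. Suppose Gus is a knight.
Then whichever role Jamal has, Jamal's statement has the wrong truth value — contradiction.
So Gus is a knave.
With that fixed, Jamal's statement is false, so Jamal is a knave.
Consider Daria. Suppose Daria is a knight.
Then no assignment of the remaining roles makes every statement match its speaker's type — contradiction.
So Daria is a knave.
With that fixed, Bob's statement is true, so Bob is a knight.

Gus: knave, Jamal: knave, Daria: knave, Bob: knight, Omar: knight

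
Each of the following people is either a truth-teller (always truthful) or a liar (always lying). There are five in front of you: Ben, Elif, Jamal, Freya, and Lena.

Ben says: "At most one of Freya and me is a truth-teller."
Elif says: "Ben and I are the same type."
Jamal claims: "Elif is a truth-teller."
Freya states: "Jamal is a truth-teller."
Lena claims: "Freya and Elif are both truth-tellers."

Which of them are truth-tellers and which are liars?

Ben: truth-teller, Elif: liar, Jamal: liar, Freya: liar, Lena: liar

Consider Ben. Suppose Ben is a liar.
Then Ben's own statement would have to be false, but it can't be — contradiction.
So Ben is a truth-teller.
Consider Elif. Suppose Elif is a truth-teller.
Then no assignment of the remaining roles makes every statement match its speaker's type — contradiction.
So Elif is a liar.
With that fixed, Jamal's statement is false, so Jamal is a liar.
With that fixed, Freya's statement is false, so Freya is a liar.
With that fixed, Lena's statement is false, so Lena is a liar.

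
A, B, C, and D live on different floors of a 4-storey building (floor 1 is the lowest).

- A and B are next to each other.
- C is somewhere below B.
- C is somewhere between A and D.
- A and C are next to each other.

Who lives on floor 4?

With clues 1–2, C is ruled out for floor 4.
With clues 1–3, D is ruled out for floor 4.
With clues 1–4, A is ruled out for floor 4.
So floor 4 is B.

B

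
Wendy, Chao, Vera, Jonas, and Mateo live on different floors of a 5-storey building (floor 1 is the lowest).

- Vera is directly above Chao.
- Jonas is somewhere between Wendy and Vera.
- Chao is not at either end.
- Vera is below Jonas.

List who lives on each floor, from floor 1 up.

Mateo, Chao, Vera, Jonas, Wendy

From clue 1: Chao is in {1,2,3,4}.
From clues 1–2: Jonas is in {2,3,4}.
From clues 1–3: Wendy is in {1,2,5}.
From clues 1–4: Mateo → floor 1, Chao → floor 2, Vera → floor 3, Jonas → floor 4, Wendy → floor 5.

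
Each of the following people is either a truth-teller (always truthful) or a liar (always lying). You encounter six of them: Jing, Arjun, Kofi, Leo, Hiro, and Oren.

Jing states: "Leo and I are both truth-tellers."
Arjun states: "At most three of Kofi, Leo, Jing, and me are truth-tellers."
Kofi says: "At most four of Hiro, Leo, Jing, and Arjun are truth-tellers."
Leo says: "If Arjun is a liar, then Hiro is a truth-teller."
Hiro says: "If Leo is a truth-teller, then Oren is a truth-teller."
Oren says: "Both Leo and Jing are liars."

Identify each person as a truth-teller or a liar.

Jing: liar, Arjun: truth-teller, Kofi: truth-teller, Leo: truth-teller, Hiro: liar, Oren: liar

Regardless of anyone's role, Kofi's statement is true, so Kofi is a truth-teller.
Consider Jing. Suppose Jing is a truth-teller.
Then no assignment of the remaining roles makes every statement match its speaker's type — contradiction.
So Jing is a liar.
With that fixed, Arjun's statement is true, so Arjun is a truth-teller.
With that fixed, Leo's statement is true, so Leo is a truth-teller.
With that fixed, Oren's statement is false, so Oren is a liar.
With that fixed, Hiro's statement is false, so Hiro is a liar.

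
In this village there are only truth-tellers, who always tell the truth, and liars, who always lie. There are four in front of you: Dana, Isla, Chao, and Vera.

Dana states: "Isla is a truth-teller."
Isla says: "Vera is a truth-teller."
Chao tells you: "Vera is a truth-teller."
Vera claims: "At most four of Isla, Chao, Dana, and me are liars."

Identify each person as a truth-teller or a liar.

Dana: truth-teller, Isla: truth-teller, Chao: truth-teller, Vera: truth-teller

Regardless of anyone's role, Vera's statement is true, so Vera is a truth-teller.
With that fixed, Isla's statement is true, so Isla is a truth-teller.
With that fixed, Chao's statement is true, so Chao is a truth-teller.
With that fixed, Dana's statement is true, so Dana is a truth-teller.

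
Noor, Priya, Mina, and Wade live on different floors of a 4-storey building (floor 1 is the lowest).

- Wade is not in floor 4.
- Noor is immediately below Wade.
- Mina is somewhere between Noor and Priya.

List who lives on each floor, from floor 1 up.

Noor, Wade, Mina, Priya

From clue 1: Wade is in {1,2,3}.
From clues 1–2: Noor is in {1,2}.
From clues 1–3: Noor → floor 1, Wade → floor 2, Mina → floor 3, Priya → floor 4.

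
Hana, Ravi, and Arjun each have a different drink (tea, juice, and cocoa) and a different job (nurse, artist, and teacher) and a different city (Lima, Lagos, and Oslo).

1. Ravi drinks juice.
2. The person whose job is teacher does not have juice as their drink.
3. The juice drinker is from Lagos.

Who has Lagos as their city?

With clues 1–3, Arjun and Hana are impossible for the one with city Lagos.
That leaves Ravi.

Ravi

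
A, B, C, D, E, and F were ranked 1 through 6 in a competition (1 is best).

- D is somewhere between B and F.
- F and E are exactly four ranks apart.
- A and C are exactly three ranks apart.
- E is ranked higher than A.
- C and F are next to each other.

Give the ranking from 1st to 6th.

E, B, A, D, F, C

From clue 1: D is in {2,3,4,5}.
From clues 1–3: A is in {1,3,4,6}.
From clues 1–4: A is in {3,4,6}.
From clues 1–5: E → rank 1, B → rank 2, A → rank 3, D → rank 4, F → rank 5, C → rank 6.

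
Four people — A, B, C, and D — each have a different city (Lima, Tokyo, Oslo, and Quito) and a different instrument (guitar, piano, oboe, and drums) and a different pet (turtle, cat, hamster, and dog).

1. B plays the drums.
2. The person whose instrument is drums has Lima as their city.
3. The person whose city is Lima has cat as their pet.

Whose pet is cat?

B

With clues 1–3, A, C, and D are impossible for the one with pet cat.
That leaves B.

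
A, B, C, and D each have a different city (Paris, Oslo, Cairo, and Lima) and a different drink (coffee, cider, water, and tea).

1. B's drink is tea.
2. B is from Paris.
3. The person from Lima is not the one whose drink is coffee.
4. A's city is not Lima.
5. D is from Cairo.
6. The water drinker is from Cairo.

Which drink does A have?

coffee

Clue 1 rules out tea for A's drink.
With clues 1–6, cider and water are impossible for A's drink.
That leaves coffee.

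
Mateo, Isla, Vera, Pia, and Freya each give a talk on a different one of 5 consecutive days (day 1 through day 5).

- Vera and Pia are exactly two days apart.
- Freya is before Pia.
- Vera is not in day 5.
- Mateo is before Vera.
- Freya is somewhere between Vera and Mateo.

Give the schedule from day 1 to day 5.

Mateo, Freya, Vera, Isla, Pia

From clues 1–2: Pia is in {2,3,4,5}.
From clues 1–3: Vera is in {1,2,3,4}.
From clues 1–4: Mateo is in {1,2,3}.
From clues 1–5: Mateo → day 1, Freya → day 2, Vera → day 3, Isla → day 4, Pia → day 5.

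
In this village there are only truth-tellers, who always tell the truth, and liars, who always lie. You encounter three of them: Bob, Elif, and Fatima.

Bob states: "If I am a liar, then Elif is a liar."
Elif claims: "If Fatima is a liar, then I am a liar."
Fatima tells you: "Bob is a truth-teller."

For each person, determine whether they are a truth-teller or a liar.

Bob: truth-teller, Elif: truth-teller, Fatima: truth-teller

Consider Bob. Suppose Bob is a liar.
Then no assignment of the remaining roles makes every statement match its speaker's type — contradiction.
So Bob is a truth-teller.
With that fixed, Fatima's statement is true, so Fatima is a truth-teller.
With that fixed, Elif's statement is true, so Elif is a truth-teller.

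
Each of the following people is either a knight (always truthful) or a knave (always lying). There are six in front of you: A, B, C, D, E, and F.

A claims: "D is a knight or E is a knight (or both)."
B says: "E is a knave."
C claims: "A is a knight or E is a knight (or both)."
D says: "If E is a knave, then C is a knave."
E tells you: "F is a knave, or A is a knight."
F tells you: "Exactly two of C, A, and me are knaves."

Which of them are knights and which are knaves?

Consider A. Suppose A is a knave.
Then no assignment of the remaining roles makes every statement match its speaker's type — contradiction.
So A is a knight.
With that fixed, C's statement is true, so C is a knight.
With that fixed, E's statement is true, so E is a knight.
With that fixed, F's statement is false, so F is a knave.
With that fixed, B's statement is false, so B is a knave.
With that fixed, D's statement is true, so D is a knight.

A: knight, B: knave, C: knight, D: knight, E: knight, F: knave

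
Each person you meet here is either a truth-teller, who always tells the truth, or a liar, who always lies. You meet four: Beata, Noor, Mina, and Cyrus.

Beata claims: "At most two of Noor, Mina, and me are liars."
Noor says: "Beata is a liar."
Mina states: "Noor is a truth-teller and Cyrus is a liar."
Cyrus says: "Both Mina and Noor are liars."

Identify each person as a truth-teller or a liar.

Consider Beata. Suppose Beata is a liar.
Then no assignment of the remaining roles makes every statement match its speaker's type — contradiction.
So Beata is a truth-teller.
With that fixed, Noor's statement is false, so Noor is a liar.
With that fixed, Mina's statement is false, so Mina is a liar.
With that fixed, Cyrus's statement is true, so Cyrus is a truth-teller.

Beata: truth-teller, Noor: liar, Mina: liar, Cyrus: truth-teller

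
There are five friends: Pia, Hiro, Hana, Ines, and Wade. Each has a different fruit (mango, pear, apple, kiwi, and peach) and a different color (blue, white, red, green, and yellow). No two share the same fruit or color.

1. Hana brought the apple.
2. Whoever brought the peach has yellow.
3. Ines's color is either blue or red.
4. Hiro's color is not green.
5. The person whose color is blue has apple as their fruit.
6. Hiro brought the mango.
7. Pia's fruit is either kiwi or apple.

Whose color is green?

Pia

With clues 1–3, Ines is impossible for the one with color green.
With clues 1–4, Hiro is impossible for the one with color green.
With clues 1–5, Hana is impossible for the one with color green.
With clues 1–7, Wade is impossible for the one with color green.
That leaves Pia.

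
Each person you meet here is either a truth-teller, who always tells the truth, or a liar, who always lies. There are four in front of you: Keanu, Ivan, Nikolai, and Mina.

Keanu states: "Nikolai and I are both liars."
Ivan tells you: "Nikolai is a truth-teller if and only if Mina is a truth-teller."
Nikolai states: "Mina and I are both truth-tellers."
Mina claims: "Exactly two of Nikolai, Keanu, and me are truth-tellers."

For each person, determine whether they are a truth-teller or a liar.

Consider Keanu. Suppose Keanu is a truth-teller.
Then Keanu's own statement would have to be true, but it can't be — contradiction.
So Keanu is a liar.
Consider Ivan. Suppose Ivan is a liar.
Then no assignment of the remaining roles makes every statement match its speaker's type — contradiction.
So Ivan is a truth-teller.
Consider Nikolai. Suppose Nikolai is a liar.
Then Keanu's statement comes out true, contradicting Keanu being a liar.
So Nikolai is a truth-teller.
Consider Mina. Suppose Mina is a liar.
Then Ivan's statement comes out false, contradicting Ivan being a truth-teller.
So Mina is a truth-teller.

Keanu: liar, Ivan: truth-teller, Nikolai: truth-teller, Mina: truth-teller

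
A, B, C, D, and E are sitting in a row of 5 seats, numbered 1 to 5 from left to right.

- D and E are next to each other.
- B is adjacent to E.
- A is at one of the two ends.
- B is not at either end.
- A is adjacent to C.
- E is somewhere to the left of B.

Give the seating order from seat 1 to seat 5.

From clues 1–2: E is in {2,3,4}.
From clues 1–3: A is in {1,5}.
From clues 1–5: B → seat 3.
From clues 1–6: D → seat 1, E → seat 2, C → seat 4, A → seat 5.

D, E, B, C, A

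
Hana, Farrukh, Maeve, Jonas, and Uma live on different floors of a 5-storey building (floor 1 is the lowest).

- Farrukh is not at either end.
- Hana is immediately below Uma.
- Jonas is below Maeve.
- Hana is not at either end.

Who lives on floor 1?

With clue 1, Farrukh is ruled out for floor 1.
With clues 1–2, Uma is ruled out for floor 1.
With clues 1–3, Maeve is ruled out for floor 1.
With clues 1–4, Hana is ruled out for floor 1.
So floor 1 is Jonas.

Jonas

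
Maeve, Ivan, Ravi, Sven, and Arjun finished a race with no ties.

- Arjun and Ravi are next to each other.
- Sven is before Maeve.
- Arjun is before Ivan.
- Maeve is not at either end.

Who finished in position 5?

Ivan

With clues 1–2, Sven is ruled out for place 5.
With clues 1–3, Arjun and Ravi are ruled out for place 5.
With clues 1–4, Maeve is ruled out for place 5.
So place 5 is Ivan.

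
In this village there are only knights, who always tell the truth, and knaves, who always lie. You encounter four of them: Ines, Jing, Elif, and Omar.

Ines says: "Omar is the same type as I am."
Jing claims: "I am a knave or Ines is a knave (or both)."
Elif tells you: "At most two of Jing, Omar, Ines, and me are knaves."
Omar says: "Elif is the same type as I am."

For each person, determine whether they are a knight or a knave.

Ines: knave, Jing: knight, Elif: knight, Omar: knight

Consider Ines. Suppose Ines is a knight.
Then whichever role Jing has, Jing's statement has the wrong truth value — contradiction.
So Ines is a knave.
With that fixed, Jing's statement is true, so Jing is a knight.
Consider Elif. Suppose Elif is a knave.
Then whichever role Omar has, Omar's statement has the wrong truth value — contradiction.
So Elif is a knight.
Consider Omar. Suppose Omar is a knave.
Then Ines's statement comes out true, contradicting Ines being a knave.
So Omar is a knight.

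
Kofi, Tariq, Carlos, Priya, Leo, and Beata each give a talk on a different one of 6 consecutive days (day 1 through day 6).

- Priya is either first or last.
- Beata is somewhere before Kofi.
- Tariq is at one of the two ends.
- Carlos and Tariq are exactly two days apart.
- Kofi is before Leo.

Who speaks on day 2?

Beata

With clue 1, Priya is ruled out for day 2.
With clues 1–3, Kofi and Tariq are ruled out for day 2.
With clues 1–4, Carlos is ruled out for day 2.
With clues 1–5, Leo is ruled out for day 2.
So day 2 is Beata.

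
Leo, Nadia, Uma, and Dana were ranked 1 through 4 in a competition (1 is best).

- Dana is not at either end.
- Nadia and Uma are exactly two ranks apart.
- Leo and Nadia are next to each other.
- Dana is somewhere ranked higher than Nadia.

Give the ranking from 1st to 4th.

From clue 1: Dana is in {2,3}.
From clues 1–2: Leo is in {1,4}.
From clues 1–4: Uma → rank 1, Dana → rank 2, Nadia → rank 3, Leo → rank 4.

Uma, Dana, Nadia, Leo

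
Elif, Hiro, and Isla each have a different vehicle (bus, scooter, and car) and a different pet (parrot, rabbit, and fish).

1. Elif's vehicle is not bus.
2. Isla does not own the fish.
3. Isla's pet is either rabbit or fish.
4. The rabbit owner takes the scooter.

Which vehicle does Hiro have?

With clues 1–4, car and scooter are impossible for Hiro's vehicle.
That leaves bus.

bus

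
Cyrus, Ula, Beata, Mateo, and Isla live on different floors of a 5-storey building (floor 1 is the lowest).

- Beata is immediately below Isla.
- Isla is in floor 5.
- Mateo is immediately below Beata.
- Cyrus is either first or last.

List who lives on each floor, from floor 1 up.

Cyrus, Ula, Mateo, Beata, Isla

From clue 1: Beata is in {1,2,3,4}.
From clues 1–2: Beata → floor 4, Isla → floor 5.
From clues 1–3: Mateo → floor 3.
From clues 1–4: Cyrus → floor 1, Ula → floor 2.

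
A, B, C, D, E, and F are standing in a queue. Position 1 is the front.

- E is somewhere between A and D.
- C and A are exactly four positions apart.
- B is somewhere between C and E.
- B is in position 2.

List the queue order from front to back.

From clue 1: E is in {2,3,4,5}.
From clues 1–2: A is in {1,2,5,6}.
From clues 1–4: C → position 1, B → position 2, D → position 3, E → position 4, A → position 5, F → position 6.

C, B, D, E, A, F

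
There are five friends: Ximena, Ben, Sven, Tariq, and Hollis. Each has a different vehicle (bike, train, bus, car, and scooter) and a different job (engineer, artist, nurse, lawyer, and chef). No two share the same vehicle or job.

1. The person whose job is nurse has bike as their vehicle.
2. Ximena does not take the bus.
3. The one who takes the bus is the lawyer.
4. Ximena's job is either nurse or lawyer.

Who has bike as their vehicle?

With clues 1–4, Ben, Hollis, Sven, and Tariq are impossible for the one with vehicle bike.
That leaves Ximena.

Ximena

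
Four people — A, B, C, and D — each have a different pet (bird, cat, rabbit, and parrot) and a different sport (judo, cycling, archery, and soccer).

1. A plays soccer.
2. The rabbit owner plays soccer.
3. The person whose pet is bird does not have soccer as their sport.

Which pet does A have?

rabbit

With clues 1–2, bird, cat, and parrot are impossible for A's pet.
That leaves rabbit.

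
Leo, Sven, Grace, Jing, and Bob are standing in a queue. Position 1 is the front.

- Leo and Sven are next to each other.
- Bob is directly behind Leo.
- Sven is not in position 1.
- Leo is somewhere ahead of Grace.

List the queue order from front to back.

Jing, Sven, Leo, Bob, Grace

From clues 1–2: Leo is in {2,3,4}.
From clues 1–3: Leo is in {3,4}.
From clues 1–4: Jing → position 1, Sven → position 2, Leo → position 3, Bob → position 4, Grace → position 5.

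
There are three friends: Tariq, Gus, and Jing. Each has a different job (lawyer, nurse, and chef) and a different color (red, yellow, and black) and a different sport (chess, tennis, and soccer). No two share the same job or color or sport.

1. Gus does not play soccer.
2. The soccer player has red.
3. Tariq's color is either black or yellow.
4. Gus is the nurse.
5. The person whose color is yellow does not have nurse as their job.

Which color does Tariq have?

yellow

With clues 1–3, red is impossible for Tariq's color.
With clues 1–5, black is impossible for Tariq's color.
That leaves yellow.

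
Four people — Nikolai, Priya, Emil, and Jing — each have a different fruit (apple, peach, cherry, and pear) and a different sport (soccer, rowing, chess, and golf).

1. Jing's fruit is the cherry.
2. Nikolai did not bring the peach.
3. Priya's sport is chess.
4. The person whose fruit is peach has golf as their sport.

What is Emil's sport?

With clues 1–3, chess is impossible for Emil's sport.
With clues 1–4, rowing and soccer are impossible for Emil's sport.
That leaves golf.

golf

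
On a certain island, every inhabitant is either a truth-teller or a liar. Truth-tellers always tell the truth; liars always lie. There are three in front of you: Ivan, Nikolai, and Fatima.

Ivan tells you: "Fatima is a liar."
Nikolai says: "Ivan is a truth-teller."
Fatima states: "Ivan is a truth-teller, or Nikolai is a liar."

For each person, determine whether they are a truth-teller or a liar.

Consider Ivan. Suppose Ivan is a truth-teller.
Then no assignment of the remaining roles makes every statement match its speaker's type — contradiction.
So Ivan is a liar.
With that fixed, Nikolai's statement is false, so Nikolai is a liar.
With that fixed, Fatima's statement is true, so Fatima is a truth-teller.

Ivan: liar, Nikolai: liar, Fatima: truth-teller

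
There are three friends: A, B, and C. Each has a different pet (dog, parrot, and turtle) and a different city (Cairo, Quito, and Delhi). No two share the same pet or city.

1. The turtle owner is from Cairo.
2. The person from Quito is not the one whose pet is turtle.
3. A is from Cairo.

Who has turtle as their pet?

A

With clues 1–3, B and C are impossible for the one with pet turtle.
That leaves A.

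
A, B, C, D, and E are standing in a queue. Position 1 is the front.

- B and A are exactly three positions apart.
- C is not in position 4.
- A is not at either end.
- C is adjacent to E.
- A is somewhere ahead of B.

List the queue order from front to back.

D, A, C, E, B

From clue 1: A is in {1,2,4,5}.
From clues 1–3: A is in {2,4}.
From clues 1–5: D → position 1, A → position 2, C → position 3, E → position 4, B → position 5.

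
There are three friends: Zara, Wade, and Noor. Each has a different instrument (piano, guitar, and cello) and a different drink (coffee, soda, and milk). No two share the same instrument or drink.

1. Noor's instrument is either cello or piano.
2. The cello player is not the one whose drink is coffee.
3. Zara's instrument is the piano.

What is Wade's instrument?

With clues 1–3, cello and piano are impossible for Wade's instrument.
That leaves guitar.

guitar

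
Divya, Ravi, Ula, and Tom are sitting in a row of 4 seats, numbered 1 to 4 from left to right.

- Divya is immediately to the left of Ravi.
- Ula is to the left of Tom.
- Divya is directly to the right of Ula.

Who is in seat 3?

With clues 1–2, Tom is ruled out for seat 3.
With clues 1–3, Divya and Ula are ruled out for seat 3.
So seat 3 is Ravi.

Ravi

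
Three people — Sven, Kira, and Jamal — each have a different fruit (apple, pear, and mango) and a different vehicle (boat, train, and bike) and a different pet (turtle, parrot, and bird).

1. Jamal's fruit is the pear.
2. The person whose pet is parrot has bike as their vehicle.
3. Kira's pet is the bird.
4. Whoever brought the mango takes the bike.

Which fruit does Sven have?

mango

Clue 1 rules out pear for Sven's fruit.
With clues 1–4, apple is impossible for Sven's fruit.
That leaves mango.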